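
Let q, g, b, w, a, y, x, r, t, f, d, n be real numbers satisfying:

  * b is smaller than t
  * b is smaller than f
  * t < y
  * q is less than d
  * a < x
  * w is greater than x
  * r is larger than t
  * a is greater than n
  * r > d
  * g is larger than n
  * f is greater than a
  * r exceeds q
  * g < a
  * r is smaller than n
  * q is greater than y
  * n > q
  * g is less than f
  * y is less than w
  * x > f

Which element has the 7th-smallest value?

n

Chaining the given pairs: b < t < y < q < d < r < n < g < a < f < x < w.
Counting 7 from the smallest end gives n.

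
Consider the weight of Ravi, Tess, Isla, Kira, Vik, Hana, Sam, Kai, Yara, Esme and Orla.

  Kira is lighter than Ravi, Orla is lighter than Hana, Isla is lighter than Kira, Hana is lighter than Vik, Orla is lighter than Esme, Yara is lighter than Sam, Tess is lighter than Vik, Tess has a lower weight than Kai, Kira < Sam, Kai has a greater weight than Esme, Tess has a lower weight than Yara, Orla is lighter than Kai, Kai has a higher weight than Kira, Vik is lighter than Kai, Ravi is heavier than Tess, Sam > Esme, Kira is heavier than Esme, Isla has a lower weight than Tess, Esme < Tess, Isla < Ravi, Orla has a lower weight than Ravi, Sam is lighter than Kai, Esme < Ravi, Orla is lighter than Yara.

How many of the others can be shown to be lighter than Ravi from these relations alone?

5

From Ravi the given relations immediately reach Isla, Orla, Esme, Tess, Kira.
No other element is forced below Ravi by the given relations, so the count is 5.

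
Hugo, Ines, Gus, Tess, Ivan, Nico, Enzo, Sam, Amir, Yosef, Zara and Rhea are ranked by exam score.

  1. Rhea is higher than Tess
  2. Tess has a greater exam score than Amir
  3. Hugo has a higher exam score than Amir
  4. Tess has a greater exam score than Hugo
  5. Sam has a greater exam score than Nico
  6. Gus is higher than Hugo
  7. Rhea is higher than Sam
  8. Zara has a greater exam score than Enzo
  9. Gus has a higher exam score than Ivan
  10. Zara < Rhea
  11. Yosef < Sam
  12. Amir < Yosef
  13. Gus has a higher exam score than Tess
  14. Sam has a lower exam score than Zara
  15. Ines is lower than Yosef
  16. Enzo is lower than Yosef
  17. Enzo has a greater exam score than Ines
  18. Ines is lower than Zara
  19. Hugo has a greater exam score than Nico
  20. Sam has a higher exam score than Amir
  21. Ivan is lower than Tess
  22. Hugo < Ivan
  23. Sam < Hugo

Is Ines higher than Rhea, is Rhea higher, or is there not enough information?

Ines < Yosef and Yosef < Sam give Ines < Sam.
Then Sam < Hugo extends the chain to Hugo.
With Hugo < Ivan: Ines < Yosef < Sam < Hugo < Ivan.
With Ivan < Tess: Ines < Yosef < Sam < Hugo < Ivan < Tess.
Then Tess < Rhea extends the chain to Rhea.
So Rhea is higher.

Rhea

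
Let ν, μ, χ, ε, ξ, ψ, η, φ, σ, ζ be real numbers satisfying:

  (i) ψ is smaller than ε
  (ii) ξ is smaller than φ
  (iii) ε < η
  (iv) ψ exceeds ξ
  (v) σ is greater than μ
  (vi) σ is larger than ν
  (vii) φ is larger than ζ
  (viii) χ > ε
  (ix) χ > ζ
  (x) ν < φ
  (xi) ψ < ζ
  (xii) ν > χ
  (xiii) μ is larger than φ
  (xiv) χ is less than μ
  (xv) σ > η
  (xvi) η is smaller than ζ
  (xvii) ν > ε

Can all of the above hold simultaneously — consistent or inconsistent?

consistent

The single ordering ξ < ψ < ε < η < ζ < χ < ν < φ < μ < σ satisfies every listed relation, so no contradiction arises.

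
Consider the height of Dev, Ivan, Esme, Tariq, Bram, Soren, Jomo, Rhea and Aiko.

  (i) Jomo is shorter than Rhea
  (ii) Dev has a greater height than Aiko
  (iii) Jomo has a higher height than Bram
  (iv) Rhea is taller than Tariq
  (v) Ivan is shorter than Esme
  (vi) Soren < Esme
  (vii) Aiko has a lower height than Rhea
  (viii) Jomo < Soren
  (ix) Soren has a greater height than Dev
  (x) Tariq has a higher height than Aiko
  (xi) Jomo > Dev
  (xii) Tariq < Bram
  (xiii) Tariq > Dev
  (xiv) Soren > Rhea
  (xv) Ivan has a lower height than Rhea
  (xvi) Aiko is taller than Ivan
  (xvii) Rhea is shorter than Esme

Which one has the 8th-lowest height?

The consecutive relations fix a unique order: Ivan < Aiko < Dev < Tariq < Bram < Jomo < Rhea < Soren < Esme.
The 8th smallest is Soren.

Soren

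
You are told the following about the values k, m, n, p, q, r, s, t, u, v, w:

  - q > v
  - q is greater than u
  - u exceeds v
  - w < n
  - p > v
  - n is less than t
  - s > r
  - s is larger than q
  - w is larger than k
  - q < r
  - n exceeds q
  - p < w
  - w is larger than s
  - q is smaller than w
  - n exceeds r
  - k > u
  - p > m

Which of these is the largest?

t

v is not greatest since v < u; u is not greatest since u < q; q is not greatest since q < r; m is not greatest since m < p; r is not greatest since r < n; p is not greatest since p < w; k is not greatest since k < w; s is not greatest since s < w; w is not greatest since w < n; n is not greatest since n < t.
Only t has nothing above it, so t is the largest.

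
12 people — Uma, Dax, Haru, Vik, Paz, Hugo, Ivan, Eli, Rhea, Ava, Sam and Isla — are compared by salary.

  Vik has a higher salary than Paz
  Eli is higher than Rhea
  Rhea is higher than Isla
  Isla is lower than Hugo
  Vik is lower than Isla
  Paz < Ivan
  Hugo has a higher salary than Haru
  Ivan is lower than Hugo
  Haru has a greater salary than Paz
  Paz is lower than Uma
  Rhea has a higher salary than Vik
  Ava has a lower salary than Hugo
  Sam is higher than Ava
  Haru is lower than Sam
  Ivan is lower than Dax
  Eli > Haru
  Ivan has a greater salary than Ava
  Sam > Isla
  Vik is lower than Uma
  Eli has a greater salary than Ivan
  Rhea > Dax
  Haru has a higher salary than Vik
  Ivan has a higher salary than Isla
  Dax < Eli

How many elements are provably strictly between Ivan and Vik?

1

The relations place Vik below Ivan. An element lies strictly between them when it is forced above Vik and also forced below Ivan.
Above Vik: {Haru, Isla, Dax, Rhea, Hugo, Eli, Uma, Sam}. Below Ivan: {Paz, Ava, Isla}.
Intersection: {Isla} — 1.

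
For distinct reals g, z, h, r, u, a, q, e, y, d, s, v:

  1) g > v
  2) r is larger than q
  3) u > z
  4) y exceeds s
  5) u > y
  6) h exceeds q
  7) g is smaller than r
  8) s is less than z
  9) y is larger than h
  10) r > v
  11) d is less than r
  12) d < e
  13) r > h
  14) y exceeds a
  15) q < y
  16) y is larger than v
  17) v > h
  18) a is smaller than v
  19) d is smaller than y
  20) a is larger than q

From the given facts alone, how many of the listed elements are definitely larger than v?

4

Directly above v: g, y, r.
One step further: u (4 so far).
No other element is forced above v by the given relations, so the count is 4.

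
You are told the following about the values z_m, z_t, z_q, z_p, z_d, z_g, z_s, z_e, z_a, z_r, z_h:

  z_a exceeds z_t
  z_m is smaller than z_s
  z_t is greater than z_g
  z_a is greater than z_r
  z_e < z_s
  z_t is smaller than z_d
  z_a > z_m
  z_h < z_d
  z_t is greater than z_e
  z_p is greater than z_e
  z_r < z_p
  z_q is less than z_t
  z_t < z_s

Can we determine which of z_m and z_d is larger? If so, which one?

Following every chain through z_m: above z_m we get z_a, z_s.
z_d is not reached, and no chain runs the other way from z_d to z_m.
So the given relations leave the order of z_m and z_d undetermined.

undetermined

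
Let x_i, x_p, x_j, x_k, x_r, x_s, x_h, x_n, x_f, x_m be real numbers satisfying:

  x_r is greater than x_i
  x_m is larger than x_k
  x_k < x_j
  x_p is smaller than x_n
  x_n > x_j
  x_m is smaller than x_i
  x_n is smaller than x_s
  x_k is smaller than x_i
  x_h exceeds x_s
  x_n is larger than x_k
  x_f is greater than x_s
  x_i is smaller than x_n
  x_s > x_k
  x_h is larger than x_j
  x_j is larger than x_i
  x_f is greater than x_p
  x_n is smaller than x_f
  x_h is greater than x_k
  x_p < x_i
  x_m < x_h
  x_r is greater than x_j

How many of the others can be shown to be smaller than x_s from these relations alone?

6

The elements the relations force below x_s are x_k, x_m, x_p, x_i, x_j, x_n — no chain reaches any other.
That is 6.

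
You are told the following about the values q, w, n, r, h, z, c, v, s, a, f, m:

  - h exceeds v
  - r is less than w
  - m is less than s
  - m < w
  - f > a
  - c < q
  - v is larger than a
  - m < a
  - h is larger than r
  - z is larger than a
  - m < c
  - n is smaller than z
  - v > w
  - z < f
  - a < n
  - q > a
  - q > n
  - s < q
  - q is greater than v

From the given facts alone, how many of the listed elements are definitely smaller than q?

The elements the relations force below q are m, c, r, a, n, w, s, v — no chain reaches any other.
That is 8.

8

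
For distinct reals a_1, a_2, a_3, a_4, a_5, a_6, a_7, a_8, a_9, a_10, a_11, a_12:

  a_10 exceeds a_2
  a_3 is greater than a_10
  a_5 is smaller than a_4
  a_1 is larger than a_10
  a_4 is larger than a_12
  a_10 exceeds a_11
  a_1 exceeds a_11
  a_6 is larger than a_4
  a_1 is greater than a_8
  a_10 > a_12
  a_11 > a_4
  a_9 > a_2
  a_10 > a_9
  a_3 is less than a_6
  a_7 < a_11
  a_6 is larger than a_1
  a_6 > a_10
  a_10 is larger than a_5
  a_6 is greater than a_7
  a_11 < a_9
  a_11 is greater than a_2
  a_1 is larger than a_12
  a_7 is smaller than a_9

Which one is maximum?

a_5 is not greatest since a_5 < a_4; a_2 is not greatest since a_2 < a_11; a_8 is not greatest since a_8 < a_1; a_7 is not greatest since a_7 < a_9; a_12 is not greatest since a_12 < a_4; a_4 is not greatest since a_4 < a_11; a_11 is not greatest since a_11 < a_10; a_9 is not greatest since a_9 < a_10; a_10 is not greatest since a_10 < a_3; a_3 is not greatest since a_3 < a_6; a_1 is not greatest since a_1 < a_6.
Only a_6 has nothing above it, so a_6 is the maximum.

a_6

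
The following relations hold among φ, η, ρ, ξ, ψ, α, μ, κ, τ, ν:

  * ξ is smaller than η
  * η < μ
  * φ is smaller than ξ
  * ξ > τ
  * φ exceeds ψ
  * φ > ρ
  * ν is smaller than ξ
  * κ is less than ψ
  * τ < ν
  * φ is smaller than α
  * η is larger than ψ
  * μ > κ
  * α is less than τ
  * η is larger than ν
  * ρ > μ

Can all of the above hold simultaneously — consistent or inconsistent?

inconsistent

Chaining the given relations yields φ < α < τ < ν < ξ < η < μ < ρ, so φ < ρ. But one relation states ρ < φ. These cannot both hold.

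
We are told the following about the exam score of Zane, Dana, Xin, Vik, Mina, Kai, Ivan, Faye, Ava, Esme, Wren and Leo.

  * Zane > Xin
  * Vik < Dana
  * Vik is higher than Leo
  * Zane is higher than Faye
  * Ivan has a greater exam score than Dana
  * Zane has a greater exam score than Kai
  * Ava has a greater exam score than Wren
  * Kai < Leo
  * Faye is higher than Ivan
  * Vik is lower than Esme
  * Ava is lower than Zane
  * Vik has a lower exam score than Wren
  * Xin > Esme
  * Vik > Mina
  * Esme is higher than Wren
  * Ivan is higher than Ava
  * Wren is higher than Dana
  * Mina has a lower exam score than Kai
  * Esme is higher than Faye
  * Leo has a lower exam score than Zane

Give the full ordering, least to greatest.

The consecutive links are each given: Mina < Kai; Kai < Leo; Leo < Vik; Vik < Dana; Dana < Wren; Wren < Ava; Ava < Ivan; Ivan < Faye; Faye < Esme; Esme < Xin; Xin < Zane.

Mina < Kai < Leo < Vik < Dana < Wren < Ava < Ivan < Faye < Esme < Xin < Zane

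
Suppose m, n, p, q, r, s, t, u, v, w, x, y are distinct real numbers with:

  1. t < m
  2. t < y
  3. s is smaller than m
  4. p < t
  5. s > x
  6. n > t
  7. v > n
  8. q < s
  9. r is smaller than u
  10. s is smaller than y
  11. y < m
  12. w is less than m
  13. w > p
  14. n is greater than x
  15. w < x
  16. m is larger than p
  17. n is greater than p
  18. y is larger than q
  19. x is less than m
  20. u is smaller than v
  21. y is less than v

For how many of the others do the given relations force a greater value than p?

From p the given relations immediately reach t, w, n, m.
From those, x, y, v — 7 in total.
From those, s — 8 in total.
Nothing else is reachable above p; 8 in all.

8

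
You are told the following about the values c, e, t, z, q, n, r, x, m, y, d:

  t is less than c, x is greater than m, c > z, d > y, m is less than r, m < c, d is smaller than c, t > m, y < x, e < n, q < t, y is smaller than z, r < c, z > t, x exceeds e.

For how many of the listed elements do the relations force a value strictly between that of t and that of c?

The relations place t below c. An element lies strictly between them when it is forced above t and also forced below c.
Above t: {z}. Below c: {y, m, q, z, d, r}.
Intersection: {z} — 1.

1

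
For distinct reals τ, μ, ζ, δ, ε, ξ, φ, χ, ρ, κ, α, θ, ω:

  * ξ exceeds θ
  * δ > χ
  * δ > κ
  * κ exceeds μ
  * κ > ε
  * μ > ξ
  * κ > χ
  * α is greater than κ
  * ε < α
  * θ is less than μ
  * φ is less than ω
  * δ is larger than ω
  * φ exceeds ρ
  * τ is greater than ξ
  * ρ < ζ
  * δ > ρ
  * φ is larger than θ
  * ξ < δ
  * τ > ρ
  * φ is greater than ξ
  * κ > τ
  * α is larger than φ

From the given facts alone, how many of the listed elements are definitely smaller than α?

From α the given relations immediately reach ε, φ, κ.
From those, θ, ξ, ρ, τ, μ, χ — 9 in total.
No other element is forced below α by the given relations, so the count is 9.

9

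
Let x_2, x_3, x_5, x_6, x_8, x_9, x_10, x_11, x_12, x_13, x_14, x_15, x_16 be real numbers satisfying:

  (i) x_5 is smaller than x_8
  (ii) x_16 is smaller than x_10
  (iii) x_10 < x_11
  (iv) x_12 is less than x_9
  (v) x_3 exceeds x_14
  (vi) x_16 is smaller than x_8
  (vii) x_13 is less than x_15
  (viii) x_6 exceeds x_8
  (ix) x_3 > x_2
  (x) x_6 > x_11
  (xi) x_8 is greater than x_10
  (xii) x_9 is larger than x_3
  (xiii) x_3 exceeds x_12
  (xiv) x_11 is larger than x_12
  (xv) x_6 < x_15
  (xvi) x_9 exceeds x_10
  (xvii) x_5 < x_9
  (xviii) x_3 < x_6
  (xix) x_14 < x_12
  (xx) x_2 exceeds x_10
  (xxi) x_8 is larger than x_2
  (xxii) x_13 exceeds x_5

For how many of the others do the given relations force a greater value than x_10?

From x_10 the given relations immediately reach x_2, x_8, x_11, x_9.
From those, x_3, x_6 — 6 in total.
From those, x_15 — 7 in total.
Nothing else is reachable above x_10; 7 in all.

7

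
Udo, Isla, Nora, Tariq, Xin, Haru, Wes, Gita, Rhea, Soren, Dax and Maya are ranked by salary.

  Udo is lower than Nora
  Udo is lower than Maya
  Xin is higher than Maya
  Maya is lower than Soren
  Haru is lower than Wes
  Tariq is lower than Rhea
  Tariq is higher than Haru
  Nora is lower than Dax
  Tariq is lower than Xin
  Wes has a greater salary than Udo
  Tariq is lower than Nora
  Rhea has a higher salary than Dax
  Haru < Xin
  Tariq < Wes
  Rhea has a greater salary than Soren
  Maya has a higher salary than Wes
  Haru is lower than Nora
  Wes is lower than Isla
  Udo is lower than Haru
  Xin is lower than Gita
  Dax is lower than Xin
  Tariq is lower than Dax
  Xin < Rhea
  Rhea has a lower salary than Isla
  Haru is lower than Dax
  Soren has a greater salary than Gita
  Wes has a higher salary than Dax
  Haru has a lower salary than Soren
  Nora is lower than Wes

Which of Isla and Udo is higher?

Udo < Haru and Haru < Tariq give Udo < Tariq.
Then Tariq < Nora extends the chain to Nora.
With Nora < Dax: Udo < Haru < Tariq < Nora < Dax.
With Dax < Wes: Udo < Haru < Tariq < Nora < Dax < Wes.
With Wes < Maya: Udo < Haru < Tariq < Nora < Dax < Wes < Maya.
With Maya < Xin: Udo < Haru < Tariq < Nora < Dax < Wes < Maya < Xin.
Then Xin < Gita extends the chain to Gita.
With Gita < Soren: Udo < Haru < Tariq < Nora < Dax < Wes < Maya < Xin < Gita < Soren.
With Soren < Rhea: Udo < Haru < Tariq < Nora < Dax < Wes < Maya < Xin < Gita < Soren < Rhea.
With Rhea < Isla: Udo < Haru < Tariq < Nora < Dax < Wes < Maya < Xin < Gita < Soren < Rhea < Isla.
So Udo < Isla; Isla is the higher of the two.

Isla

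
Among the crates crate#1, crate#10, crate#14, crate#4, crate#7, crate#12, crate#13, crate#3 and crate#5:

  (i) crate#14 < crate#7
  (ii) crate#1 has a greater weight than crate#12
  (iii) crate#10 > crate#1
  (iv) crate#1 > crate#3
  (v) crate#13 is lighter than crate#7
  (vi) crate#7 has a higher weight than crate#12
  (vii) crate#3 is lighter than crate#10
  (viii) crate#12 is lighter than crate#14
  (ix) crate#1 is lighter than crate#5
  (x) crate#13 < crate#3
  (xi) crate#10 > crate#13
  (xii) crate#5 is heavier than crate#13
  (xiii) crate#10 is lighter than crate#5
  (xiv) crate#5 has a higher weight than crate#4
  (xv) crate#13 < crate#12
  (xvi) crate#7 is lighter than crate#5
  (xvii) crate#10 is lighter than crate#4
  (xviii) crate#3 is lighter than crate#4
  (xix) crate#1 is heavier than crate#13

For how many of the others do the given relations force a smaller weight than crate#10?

4

Directly below crate#10: crate#13, crate#3, crate#1.
One step further: crate#12 (4 so far).
No other element is forced below crate#10 by the given relations, so the count is 4.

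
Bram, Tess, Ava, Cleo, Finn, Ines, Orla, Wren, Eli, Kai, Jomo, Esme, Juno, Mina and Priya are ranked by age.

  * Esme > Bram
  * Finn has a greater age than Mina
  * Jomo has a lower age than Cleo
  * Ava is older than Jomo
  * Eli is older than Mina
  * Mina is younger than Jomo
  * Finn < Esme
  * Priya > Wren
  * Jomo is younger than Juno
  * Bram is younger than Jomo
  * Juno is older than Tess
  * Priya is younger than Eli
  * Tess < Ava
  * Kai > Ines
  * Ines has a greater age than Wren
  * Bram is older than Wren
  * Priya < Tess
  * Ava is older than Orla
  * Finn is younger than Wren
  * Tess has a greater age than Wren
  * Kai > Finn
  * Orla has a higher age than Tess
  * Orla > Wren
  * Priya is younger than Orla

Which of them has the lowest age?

Finn is not least since Mina < Finn; Wren is not least since Finn < Wren; Priya is not least since Wren < Priya; Ines is not least since Wren < Ines; Bram is not least since Wren < Bram; Tess is not least since Priya < Tess; Jomo is not least since Bram < Jomo; Orla is not least since Wren < Orla; Cleo is not least since Jomo < Cleo; Kai is not least since Ines < Kai; Esme is not least since Finn < Esme; Ava is not least since Tess < Ava; Eli is not least since Priya < Eli; Juno is not least since Tess < Juno.
Only Mina has nothing below it, so Mina is the lowest age.

Mina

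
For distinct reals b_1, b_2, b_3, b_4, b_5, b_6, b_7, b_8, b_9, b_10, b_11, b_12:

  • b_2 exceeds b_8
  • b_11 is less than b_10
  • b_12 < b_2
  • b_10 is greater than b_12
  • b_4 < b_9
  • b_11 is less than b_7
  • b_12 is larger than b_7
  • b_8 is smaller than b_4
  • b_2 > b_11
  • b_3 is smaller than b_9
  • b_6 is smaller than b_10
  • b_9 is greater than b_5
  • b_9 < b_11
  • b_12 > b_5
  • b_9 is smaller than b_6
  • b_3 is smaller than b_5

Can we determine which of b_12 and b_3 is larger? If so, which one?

b_12

b_3 < b_5 and b_5 < b_9 give b_3 < b_9.
With b_9 < b_11: b_3 < b_5 < b_9 < b_11.
With b_11 < b_7: b_3 < b_5 < b_9 < b_11 < b_7.
With b_7 < b_12: b_3 < b_5 < b_9 < b_11 < b_7 < b_12.
So b_12 is larger.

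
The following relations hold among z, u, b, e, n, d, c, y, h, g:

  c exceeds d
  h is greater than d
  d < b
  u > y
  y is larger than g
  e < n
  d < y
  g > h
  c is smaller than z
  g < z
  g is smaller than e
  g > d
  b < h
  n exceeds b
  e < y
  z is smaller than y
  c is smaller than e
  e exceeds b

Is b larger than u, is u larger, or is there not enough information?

b < h and h < g give b < g.
With g < z: b < h < g < z.
Then z < y extends the chain to y.
With y < u: b < h < g < z < y < u.
So u is larger.

u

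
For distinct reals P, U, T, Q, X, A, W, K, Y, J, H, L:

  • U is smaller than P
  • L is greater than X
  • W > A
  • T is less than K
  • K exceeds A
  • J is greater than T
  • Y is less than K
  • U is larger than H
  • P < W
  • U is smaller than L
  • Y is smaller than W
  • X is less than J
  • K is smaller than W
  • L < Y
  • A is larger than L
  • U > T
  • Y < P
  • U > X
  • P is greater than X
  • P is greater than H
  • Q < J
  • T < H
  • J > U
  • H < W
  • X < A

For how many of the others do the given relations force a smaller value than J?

Directly below J: T, X, U, Q.
One step further: H (5 so far).
Nothing else is reachable below J; 5 in all.

5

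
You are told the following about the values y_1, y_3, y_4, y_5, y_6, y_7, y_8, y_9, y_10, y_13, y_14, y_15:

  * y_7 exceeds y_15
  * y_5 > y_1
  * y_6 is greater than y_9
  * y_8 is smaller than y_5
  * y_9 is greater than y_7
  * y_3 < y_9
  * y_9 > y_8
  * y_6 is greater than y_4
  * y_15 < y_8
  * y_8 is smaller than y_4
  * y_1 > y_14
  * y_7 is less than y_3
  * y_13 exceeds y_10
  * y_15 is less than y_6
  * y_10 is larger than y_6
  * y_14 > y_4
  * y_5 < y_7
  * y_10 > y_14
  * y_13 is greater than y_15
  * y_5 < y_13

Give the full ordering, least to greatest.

y_15 < y_8 < y_4 < y_14 < y_1 < y_5 < y_7 < y_3 < y_9 < y_6 < y_10 < y_13

The consecutive links are each given: y_15 < y_8; y_8 < y_4; y_4 < y_14; y_14 < y_1; y_1 < y_5; y_5 < y_7; y_7 < y_3; y_3 < y_9; y_9 < y_6; y_6 < y_10; y_10 < y_13.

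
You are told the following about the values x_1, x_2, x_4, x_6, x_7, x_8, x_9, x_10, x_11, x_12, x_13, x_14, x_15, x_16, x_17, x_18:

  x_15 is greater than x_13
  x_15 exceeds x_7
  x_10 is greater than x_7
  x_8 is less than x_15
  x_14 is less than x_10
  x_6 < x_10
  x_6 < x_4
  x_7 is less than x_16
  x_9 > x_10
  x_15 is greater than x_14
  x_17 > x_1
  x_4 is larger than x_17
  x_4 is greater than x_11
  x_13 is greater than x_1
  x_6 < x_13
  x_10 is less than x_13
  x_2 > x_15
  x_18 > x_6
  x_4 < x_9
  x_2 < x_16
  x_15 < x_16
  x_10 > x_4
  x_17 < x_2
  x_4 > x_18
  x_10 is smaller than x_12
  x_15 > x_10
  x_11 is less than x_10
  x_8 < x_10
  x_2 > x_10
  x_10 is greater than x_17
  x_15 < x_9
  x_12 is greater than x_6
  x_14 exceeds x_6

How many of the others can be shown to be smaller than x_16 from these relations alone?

13

The elements the relations force below x_16 are x_1, x_11, x_6, x_7, x_8, x_18, x_17, x_14, x_4, x_10, x_13, x_15, x_2 — no chain reaches any other.
That is 13.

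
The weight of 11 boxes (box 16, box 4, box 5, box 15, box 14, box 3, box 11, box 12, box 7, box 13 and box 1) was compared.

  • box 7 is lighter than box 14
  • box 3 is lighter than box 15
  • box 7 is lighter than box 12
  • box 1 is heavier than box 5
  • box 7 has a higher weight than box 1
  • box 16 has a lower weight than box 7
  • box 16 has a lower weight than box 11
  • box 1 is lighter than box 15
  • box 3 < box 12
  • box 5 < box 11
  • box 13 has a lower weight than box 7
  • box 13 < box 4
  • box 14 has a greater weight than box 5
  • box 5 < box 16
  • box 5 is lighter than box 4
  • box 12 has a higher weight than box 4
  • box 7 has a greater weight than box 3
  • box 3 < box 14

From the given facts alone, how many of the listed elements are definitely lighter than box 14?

6

From box 14 the given relations immediately reach box 5, box 3, box 7.
From those, box 1, box 13, box 16 — 6 in total.
No other element is forced below box 14 by the given relations, so the count is 6.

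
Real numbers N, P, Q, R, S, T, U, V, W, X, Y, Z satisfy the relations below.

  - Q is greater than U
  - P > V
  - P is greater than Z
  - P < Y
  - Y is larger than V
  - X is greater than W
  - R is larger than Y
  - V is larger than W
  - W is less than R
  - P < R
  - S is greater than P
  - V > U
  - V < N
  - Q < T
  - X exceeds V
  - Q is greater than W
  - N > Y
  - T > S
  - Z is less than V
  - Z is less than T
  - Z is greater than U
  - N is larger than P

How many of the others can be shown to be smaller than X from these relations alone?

Directly below X: W, V.
One step further: U, Z (4 so far).
Nothing else is reachable below X; 4 in all.

4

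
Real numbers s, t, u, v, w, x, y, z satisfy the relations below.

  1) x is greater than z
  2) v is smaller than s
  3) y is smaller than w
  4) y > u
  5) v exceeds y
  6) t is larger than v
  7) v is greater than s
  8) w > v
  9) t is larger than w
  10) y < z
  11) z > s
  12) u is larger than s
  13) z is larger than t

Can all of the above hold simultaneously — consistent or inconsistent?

inconsistent

We have v < s stated directly, yet also s < u < y < v by chaining the others — so s < v. Contradiction.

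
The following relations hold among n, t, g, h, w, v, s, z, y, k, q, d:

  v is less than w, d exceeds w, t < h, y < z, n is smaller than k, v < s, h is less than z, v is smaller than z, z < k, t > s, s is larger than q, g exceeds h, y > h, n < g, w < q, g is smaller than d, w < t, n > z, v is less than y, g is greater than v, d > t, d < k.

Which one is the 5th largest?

z

Piecing the relations together gives one ordering: v < w < q < s < t < h < y < z < n < g < d < k.
Counting 5 from the largest end gives z.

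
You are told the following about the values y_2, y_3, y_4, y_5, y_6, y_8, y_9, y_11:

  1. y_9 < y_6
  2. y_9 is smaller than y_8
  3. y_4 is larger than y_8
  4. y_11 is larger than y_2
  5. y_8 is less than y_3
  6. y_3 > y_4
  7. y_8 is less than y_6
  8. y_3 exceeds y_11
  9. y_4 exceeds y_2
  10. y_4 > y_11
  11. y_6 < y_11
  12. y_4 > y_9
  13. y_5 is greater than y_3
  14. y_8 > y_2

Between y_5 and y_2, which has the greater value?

Following the relations from y_2: y_2 < y_8 < y_6 < y_11 < y_4 < y_3 < y_5.
So y_2 < y_5; y_5 is the larger of the two.

y_5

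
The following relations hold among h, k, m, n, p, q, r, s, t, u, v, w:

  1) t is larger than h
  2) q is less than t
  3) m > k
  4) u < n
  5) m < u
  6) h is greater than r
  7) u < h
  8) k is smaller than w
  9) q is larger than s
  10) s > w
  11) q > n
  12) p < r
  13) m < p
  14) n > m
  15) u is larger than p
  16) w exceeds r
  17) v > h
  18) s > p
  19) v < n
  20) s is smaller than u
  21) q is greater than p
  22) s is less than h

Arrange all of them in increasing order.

Nothing is placed below k, so it is least; from there k < m; m < p; p < r; r < w; w < s; s < u; u < h; h < v; v < n; n < q; q < t, each given directly.

k < m < p < r < w < s < u < h < v < n < q < t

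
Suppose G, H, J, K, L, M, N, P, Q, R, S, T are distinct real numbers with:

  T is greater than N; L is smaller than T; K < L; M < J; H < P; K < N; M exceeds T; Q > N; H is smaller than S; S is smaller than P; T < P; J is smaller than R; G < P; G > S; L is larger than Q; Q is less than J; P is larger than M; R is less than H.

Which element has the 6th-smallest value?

Piecing the relations together gives one ordering: K < N < Q < L < T < M < J < R < H < S < G < P.
Counting 6 from the smallest end gives M.

M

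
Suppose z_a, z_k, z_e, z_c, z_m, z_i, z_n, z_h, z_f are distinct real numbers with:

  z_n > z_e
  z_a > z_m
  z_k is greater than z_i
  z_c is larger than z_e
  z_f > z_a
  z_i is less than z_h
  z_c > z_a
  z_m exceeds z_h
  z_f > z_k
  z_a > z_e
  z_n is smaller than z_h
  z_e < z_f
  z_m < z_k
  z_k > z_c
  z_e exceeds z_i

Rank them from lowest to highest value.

z_i < z_e < z_n < z_h < z_m < z_a < z_c < z_k < z_f

Each adjacent pair is fixed by a given relation: z_i < z_e; z_e < z_n; z_n < z_h; z_h < z_m; z_m < z_a; z_a < z_c; z_c < z_k; z_k < z_f. Chaining them end to end gives the full order.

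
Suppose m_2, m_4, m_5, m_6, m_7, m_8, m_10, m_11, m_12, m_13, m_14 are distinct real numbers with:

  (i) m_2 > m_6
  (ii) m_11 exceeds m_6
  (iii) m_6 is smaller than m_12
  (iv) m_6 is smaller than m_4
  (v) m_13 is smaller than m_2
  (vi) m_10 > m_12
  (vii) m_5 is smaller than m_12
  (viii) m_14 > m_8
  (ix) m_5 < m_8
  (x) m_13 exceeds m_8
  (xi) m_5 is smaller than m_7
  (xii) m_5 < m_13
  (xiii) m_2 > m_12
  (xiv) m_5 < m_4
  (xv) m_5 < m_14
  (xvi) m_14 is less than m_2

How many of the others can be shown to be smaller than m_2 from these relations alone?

The elements the relations force below m_2 are m_6, m_5, m_8, m_14, m_12, m_13 — no chain reaches any other.
That is 6.

6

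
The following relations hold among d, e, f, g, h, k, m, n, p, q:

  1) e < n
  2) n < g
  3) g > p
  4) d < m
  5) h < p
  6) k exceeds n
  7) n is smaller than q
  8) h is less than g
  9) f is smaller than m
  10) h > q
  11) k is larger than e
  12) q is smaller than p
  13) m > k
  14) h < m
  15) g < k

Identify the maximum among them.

Chaining downward from m: directly below it, d, f, h, k; then e, n, q, g; then p.
That covers every other element, and nothing is given above m, so m is the maximum.

m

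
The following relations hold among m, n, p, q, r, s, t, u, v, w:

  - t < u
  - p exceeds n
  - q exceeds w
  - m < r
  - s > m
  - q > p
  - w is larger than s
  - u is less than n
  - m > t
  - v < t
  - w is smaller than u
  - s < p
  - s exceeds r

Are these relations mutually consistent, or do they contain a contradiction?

consistent

Every relation is compatible with v < t < m < r < s < w < u < n < p < q; the set is consistent.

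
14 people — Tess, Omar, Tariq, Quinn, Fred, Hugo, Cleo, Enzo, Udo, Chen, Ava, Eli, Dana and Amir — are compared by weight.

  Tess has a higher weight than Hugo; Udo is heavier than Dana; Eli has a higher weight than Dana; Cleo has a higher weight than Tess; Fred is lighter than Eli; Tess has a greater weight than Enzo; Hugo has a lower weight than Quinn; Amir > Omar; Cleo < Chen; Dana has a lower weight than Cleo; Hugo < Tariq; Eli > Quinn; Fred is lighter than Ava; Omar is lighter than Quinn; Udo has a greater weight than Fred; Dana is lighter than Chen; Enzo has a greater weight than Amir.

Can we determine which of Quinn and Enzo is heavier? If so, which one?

Following every chain through Enzo: above Enzo we get Tess, Cleo, Chen; below Enzo we get Omar, Amir.
Quinn is not reached, and no chain runs the other way from Quinn to Enzo.
So the given relations leave the order of Enzo and Quinn undetermined.

undetermined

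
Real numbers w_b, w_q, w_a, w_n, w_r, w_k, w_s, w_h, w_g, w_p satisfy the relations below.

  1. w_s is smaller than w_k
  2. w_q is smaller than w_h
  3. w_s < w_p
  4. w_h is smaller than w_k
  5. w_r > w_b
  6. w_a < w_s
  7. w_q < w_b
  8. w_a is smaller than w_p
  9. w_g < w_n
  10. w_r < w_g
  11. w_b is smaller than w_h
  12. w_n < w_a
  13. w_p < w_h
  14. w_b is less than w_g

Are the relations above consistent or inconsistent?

consistent

The single ordering w_q < w_b < w_r < w_g < w_n < w_a < w_s < w_p < w_h < w_k satisfies every listed relation, so no contradiction arises.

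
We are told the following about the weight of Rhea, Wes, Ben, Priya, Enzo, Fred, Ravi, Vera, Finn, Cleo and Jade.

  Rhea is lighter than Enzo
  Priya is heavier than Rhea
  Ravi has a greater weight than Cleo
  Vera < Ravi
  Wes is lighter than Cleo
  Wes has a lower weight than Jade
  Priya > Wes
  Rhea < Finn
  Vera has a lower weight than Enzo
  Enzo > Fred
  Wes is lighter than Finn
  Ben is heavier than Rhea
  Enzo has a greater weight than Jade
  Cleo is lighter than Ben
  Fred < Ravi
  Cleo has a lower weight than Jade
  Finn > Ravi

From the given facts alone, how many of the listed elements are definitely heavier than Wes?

7

From Wes the given relations immediately reach Cleo, Priya, Finn, Jade.
From those, Ravi, Ben, Enzo — 7 in total.
No other element is forced above Wes by the given relations, so the count is 7.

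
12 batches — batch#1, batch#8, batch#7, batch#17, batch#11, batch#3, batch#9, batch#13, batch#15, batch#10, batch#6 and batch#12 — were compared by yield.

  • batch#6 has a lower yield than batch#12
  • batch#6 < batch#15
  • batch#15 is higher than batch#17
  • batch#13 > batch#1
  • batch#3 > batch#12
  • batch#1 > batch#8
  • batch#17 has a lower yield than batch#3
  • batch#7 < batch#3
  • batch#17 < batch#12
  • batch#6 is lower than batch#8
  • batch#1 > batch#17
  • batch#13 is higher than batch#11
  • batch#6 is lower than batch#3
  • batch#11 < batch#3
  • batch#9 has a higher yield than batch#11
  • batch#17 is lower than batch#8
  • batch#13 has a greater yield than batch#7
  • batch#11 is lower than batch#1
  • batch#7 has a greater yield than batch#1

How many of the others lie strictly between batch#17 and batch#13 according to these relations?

The relations place batch#17 below batch#13. An element lies strictly between them when it is forced above batch#17 and also forced below batch#13.
Above batch#17: {batch#8, batch#12, batch#1, batch#7, batch#3, batch#15}. Below batch#13: {batch#6, batch#8, batch#11, batch#1, batch#7}.
Intersection: {batch#8, batch#1, batch#7} — 3.

3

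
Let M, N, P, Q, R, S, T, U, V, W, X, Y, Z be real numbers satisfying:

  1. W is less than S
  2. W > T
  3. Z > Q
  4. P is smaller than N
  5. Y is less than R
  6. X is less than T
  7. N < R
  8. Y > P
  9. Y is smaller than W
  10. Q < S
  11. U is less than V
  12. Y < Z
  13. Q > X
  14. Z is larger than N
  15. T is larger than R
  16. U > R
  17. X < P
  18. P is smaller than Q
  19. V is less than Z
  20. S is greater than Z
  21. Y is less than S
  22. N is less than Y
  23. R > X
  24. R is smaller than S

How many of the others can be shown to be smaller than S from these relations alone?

From S the given relations immediately reach Y, R, Q, W, Z.
From those, X, P, N, V, T — 10 in total.
From those, U — 11 in total.
No other element is forced below S by the given relations, so the count is 11.

11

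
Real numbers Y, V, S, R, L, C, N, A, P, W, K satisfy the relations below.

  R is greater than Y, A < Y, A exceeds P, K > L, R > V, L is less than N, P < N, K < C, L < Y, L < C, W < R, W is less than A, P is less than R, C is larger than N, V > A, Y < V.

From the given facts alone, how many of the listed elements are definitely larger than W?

From W the given relations immediately reach A, R.
From those, Y, V — 4 in total.
No other element is forced above W by the given relations, so the count is 4.

4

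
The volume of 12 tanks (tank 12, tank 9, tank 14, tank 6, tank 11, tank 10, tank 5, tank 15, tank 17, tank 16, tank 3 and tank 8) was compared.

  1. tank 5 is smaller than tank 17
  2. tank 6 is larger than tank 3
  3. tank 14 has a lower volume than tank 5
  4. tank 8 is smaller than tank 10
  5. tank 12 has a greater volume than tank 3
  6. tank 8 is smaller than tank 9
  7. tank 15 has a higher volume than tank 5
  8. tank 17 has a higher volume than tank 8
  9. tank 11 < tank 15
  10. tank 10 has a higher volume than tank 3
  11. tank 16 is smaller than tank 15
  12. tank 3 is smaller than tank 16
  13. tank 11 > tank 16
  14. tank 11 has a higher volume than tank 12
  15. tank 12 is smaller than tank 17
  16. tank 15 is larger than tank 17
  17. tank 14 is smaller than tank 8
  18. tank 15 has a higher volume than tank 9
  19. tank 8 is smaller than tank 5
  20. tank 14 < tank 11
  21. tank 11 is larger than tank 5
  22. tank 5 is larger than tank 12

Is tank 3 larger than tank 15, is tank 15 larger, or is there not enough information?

tank 15

Link the given pairs in sequence: tank 3 < tank 12; tank 12 < tank 5; tank 5 < tank 17; tank 17 < tank 15.
Chaining these gives tank 3 < tank 12 < tank 5 < tank 17 < tank 15.
So tank 15 is larger.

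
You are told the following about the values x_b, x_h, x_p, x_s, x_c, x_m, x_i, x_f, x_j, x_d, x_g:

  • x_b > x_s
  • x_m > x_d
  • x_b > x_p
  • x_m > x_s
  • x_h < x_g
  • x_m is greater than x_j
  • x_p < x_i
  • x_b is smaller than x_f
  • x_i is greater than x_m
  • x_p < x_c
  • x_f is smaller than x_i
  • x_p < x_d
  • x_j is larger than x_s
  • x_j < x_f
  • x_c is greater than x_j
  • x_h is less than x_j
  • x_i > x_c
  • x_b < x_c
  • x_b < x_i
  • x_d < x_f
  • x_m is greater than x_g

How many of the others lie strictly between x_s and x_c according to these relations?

Chaining upward from x_s reaches: x_j, x_b, x_m, x_f, x_i.
Chaining downward from x_c reaches: x_h, x_p, x_j, x_b.
Strictly between x_s and x_c are those in both lists: x_j, x_b — 2 elements.

2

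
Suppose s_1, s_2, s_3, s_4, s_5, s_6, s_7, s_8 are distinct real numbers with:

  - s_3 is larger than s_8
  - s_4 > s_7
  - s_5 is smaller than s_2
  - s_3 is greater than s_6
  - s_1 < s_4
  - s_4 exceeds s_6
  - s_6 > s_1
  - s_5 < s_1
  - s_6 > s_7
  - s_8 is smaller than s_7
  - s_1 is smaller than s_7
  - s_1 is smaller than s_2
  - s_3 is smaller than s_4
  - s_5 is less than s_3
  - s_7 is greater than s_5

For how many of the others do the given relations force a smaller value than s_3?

5

Directly below s_3: s_8, s_5, s_6.
One step further: s_1, s_7 (5 so far).
No other element is forced below s_3 by the given relations, so the count is 5.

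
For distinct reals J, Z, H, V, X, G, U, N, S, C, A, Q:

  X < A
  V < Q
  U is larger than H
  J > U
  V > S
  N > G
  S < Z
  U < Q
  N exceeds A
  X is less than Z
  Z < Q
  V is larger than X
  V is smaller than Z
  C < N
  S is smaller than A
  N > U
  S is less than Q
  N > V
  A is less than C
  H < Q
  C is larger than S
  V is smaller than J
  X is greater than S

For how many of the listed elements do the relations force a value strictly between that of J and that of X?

1

Chaining upward from X reaches: A, C, V, Z, Q, N.
Chaining downward from J reaches: H, S, V, U.
Strictly between X and J are those in both lists: V — 1 element.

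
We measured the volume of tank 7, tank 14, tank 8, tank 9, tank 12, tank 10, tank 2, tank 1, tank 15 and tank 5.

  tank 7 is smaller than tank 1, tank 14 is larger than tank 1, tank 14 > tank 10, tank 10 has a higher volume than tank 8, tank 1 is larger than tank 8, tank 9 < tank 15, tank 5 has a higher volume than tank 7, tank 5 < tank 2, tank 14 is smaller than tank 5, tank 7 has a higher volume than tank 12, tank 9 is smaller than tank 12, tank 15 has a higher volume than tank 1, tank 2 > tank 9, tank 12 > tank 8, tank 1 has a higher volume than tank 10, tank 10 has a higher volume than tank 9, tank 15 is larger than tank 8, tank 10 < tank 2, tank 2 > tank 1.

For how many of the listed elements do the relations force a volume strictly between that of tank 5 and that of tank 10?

Chaining upward from tank 10 reaches: tank 1, tank 14, tank 15, tank 2.
Chaining downward from tank 5 reaches: tank 9, tank 8, tank 12, tank 7, tank 1, tank 14.
Strictly between tank 10 and tank 5 are those in both lists: tank 1, tank 14 — 2 elements.

2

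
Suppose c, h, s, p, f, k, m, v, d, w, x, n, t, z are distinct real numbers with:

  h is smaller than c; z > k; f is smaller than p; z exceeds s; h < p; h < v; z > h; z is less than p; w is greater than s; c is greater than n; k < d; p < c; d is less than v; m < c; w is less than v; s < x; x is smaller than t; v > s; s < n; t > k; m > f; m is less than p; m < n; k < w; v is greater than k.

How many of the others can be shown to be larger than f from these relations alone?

4

Directly above f: m, p.
One step further: n, c (4 so far).
Nothing else is reachable above f; 4 in all.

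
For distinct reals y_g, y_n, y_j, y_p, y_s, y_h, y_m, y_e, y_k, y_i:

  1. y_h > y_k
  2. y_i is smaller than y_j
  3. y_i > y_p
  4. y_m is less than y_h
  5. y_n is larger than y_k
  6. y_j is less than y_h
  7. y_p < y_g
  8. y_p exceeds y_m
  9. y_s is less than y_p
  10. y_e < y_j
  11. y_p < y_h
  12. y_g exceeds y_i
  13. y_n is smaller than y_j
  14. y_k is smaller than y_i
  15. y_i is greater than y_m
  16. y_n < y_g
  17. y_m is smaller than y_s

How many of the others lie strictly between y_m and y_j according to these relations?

3

The relations place y_m below y_j. An element lies strictly between them when it is forced above y_m and also forced below y_j.
Above y_m: {y_s, y_p, y_i, y_g, y_h}. Below y_j: {y_k, y_s, y_p, y_i, y_e, y_n}.
Intersection: {y_s, y_p, y_i} — 3.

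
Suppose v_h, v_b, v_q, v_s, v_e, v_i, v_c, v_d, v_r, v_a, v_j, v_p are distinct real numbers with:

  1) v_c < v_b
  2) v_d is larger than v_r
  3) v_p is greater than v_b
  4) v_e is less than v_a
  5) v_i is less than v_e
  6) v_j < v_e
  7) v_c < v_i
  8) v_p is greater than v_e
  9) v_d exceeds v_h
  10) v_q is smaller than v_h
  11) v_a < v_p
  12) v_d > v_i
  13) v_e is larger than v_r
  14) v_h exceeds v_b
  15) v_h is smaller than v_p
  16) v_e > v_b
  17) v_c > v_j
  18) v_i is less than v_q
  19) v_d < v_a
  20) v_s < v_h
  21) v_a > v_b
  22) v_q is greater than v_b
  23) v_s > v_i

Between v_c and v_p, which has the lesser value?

The relevant relations are v_c < v_b; v_b < v_q; v_q < v_h; v_h < v_d; v_d < v_a; v_a < v_p.
Chaining these gives v_c < v_b < v_q < v_h < v_d < v_a < v_p.
So v_c < v_p; v_c is the smaller of the two.

v_c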